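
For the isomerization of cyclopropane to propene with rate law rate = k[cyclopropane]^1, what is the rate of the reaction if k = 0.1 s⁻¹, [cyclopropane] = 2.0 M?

0.2 M/s

Step 1: Identify the rate law: rate = k[cyclopropane]^1
Step 2: Substitute values: rate = 0.1 × (2.0)^1
Step 3: Calculate: rate = 0.1 × 2 = 0.2 M/s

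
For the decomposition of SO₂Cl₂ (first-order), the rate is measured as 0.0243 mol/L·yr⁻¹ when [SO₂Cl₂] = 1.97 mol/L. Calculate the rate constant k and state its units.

0.01234 yr⁻¹

Step 1: rate = k[SO₂Cl₂]^1, so k = rate / [SO₂Cl₂]^1.
Step 2: k = 0.0243 / (1.97)^1 = 0.0243 / 1.97.
Step 3: k = 0.01234 yr⁻¹.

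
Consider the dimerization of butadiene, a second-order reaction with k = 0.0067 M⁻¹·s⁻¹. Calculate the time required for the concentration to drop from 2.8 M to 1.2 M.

71.07 s

Step 1: For second-order: t = (1/[C₄H₆] - 1/[C₄H₆]₀)/k
Step 2: t = (1/1.2 - 1/2.8)/0.0067
Step 3: t = (0.8333 - 0.3571)/0.0067
Step 4: t = 0.4762/0.0067 = 71.07 s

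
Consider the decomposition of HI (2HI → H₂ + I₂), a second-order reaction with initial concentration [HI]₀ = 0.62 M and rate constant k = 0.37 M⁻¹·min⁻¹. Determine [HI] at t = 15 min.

0.1396 M

Step 1: For a second-order reaction: 1/[HI] = 1/[HI]₀ + kt
Step 2: 1/[HI] = 1/0.62 + 0.37 × 15
Step 3: 1/[HI] = 1.613 + 5.55 = 7.163
Step 4: [HI] = 1/7.163 = 0.1396 M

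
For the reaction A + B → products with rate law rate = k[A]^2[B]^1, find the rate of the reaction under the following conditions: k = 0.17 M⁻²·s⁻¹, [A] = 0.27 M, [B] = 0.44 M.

0.005453 M/s

Step 1: The rate law is rate = k[A]^2[B]^1
Step 2: Substitute: rate = 0.17 × (0.27)^2 × (0.44)^1
Step 3: rate = 0.17 × 0.0729 × 0.44 = 0.00545292 M/s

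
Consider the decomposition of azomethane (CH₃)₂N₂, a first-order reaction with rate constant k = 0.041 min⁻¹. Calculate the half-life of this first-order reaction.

16.91 min

Step 1: For a first-order reaction, t₁/₂ = ln(2)/k
Step 2: t₁/₂ = ln(2)/0.041
Step 3: t₁/₂ = 0.6931/0.041 = 16.91 min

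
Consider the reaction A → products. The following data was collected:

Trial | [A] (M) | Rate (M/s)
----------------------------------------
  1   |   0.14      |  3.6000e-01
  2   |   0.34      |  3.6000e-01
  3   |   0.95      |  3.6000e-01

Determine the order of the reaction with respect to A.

zeroth order (0)

Step 1: Compare trials - when concentration changes, rate stays constant.
Step 2: rate₂/rate₁ = 3.6000e-01/3.6000e-01 = 1
Step 3: [A]₂/[A]₁ = 0.34/0.14 = 2.429
Step 4: Since rate ratio ≈ (conc ratio)^0, the reaction is zeroth order.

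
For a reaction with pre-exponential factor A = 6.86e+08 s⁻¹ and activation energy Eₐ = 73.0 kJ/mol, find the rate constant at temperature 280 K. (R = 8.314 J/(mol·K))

1.65e-05 s⁻¹

Step 1: Use the Arrhenius equation: k = A × exp(-Eₐ/RT)
Step 2: Convert Eₐ to J/mol: 73.0 kJ/mol = 73000 J/mol
Step 3: Calculate the exponent: -Eₐ/(RT) = -73000/(8.314 × 280) = -31.35847
Step 4: k = 6.86e+08 × exp(-31.35847)
Step 5: k = 6.86e+08 × 2.40541e-14 = 1.6501e-05 s⁻¹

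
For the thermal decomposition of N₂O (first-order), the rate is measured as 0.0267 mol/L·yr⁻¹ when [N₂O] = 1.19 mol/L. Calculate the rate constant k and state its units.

0.02244 yr⁻¹

Step 1: rate = k[N₂O]^1, so k = rate / [N₂O]^1.
Step 2: k = 0.0267 / (1.19)^1 = 0.0267 / 1.19.
Step 3: k = 0.02244 yr⁻¹.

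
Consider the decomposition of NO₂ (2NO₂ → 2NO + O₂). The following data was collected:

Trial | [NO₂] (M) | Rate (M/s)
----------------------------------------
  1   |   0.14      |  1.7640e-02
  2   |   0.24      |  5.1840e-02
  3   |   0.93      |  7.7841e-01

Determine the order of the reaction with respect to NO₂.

second order (2)

Step 1: Compare trials to find order n where rate₂/rate₁ = ([NO₂]₂/[NO₂]₁)^n
Step 2: rate₂/rate₁ = 5.1840e-02/1.7640e-02 = 2.939
Step 3: [NO₂]₂/[NO₂]₁ = 0.24/0.14 = 1.714
Step 4: n = ln(2.939)/ln(1.714) = 2.00 ≈ 2
Step 5: The reaction is second order in NO₂.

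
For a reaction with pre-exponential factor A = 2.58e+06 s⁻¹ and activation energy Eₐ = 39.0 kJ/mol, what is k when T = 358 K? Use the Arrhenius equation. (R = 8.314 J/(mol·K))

5.26e+00 s⁻¹

Step 1: Use the Arrhenius equation: k = A × exp(-Eₐ/RT)
Step 2: Convert Eₐ to J/mol: 39.0 kJ/mol = 39000 J/mol
Step 3: Calculate the exponent: -Eₐ/(RT) = -39000/(8.314 × 358) = -13.10302
Step 4: k = 2.58e+06 × exp(-13.10302)
Step 5: k = 2.58e+06 × 2.03906e-06 = 5.2608e+00 s⁻¹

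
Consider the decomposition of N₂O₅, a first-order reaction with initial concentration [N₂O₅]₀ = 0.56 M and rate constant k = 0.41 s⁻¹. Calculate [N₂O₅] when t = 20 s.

0.0001538 M

Step 1: For a first-order reaction: [N₂O₅] = [N₂O₅]₀ × e^(-kt)
Step 2: [N₂O₅] = 0.56 × e^(-0.41 × 20)
Step 3: [N₂O₅] = 0.56 × e^(-8.2)
Step 4: [N₂O₅] = 0.56 × 0.000274654 = 0.0001538 M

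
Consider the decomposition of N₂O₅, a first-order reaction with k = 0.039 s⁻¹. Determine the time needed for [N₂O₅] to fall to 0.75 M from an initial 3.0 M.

35.55 s

Step 1: For first-order: t = ln([N₂O₅]₀/[N₂O₅])/k
Step 2: t = ln(3.0/0.75)/0.039
Step 3: t = ln(4)/0.039
Step 4: t = 1.386/0.039 = 35.55 s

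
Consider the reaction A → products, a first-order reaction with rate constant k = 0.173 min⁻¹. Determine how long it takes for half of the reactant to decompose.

4.007 min

Step 1: For a first-order reaction, t₁/₂ = ln(2)/k
Step 2: t₁/₂ = ln(2)/0.173
Step 3: t₁/₂ = 0.6931/0.173 = 4.007 min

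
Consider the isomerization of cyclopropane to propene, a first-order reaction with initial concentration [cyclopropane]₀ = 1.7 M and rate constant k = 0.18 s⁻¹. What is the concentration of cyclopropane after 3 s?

0.9907 M

Step 1: For a first-order reaction: [cyclopropane] = [cyclopropane]₀ × e^(-kt)
Step 2: [cyclopropane] = 1.7 × e^(-0.18 × 3)
Step 3: [cyclopropane] = 1.7 × e^(-0.54)
Step 4: [cyclopropane] = 1.7 × 0.582748 = 0.9907 M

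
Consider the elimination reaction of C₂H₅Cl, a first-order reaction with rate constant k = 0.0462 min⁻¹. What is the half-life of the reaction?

15 min

Step 1: For a first-order reaction, t₁/₂ = ln(2)/k
Step 2: t₁/₂ = ln(2)/0.0462
Step 3: t₁/₂ = 0.6931/0.0462 = 15 min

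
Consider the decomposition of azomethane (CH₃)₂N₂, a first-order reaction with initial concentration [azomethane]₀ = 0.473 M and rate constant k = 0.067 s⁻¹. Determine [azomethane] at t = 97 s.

0.0007118 M

Step 1: For a first-order reaction: [azomethane] = [azomethane]₀ × e^(-kt)
Step 2: [azomethane] = 0.473 × e^(-0.067 × 97)
Step 3: [azomethane] = 0.473 × e^(-6.499)
Step 4: [azomethane] = 0.473 × 0.00150494 = 0.0007118 M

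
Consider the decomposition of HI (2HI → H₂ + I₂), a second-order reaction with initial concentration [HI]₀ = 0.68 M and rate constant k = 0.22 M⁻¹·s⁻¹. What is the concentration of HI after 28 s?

0.1311 M

Step 1: For a second-order reaction: 1/[HI] = 1/[HI]₀ + kt
Step 2: 1/[HI] = 1/0.68 + 0.22 × 28
Step 3: 1/[HI] = 1.471 + 6.16 = 7.631
Step 4: [HI] = 1/7.631 = 0.1311 M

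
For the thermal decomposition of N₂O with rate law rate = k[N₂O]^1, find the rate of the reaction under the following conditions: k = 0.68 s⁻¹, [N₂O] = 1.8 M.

1.224 M/s

Step 1: Identify the rate law: rate = k[N₂O]^1
Step 2: Substitute values: rate = 0.68 × (1.8)^1
Step 3: Calculate: rate = 0.68 × 1.8 = 1.224 M/s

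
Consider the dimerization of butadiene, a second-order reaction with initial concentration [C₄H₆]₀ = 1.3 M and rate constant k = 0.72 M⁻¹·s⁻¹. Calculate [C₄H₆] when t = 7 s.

0.1721 M

Step 1: For a second-order reaction: 1/[C₄H₆] = 1/[C₄H₆]₀ + kt
Step 2: 1/[C₄H₆] = 1/1.3 + 0.72 × 7
Step 3: 1/[C₄H₆] = 0.7692 + 5.04 = 5.809
Step 4: [C₄H₆] = 1/5.809 = 0.1721 M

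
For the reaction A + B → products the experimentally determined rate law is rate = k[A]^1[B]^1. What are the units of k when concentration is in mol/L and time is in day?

(mol/L)⁻¹·day⁻¹

Step 1: Overall order = 1 + 1 = 2.
Step 2: rate has units mol/L·day⁻¹; [A]^1[B]^1 has units (mol/L)^2.
Step 3: k = rate/([A]^1[B]^1), so units of k = (mol/L)^(1-2)·day⁻¹ = (mol/L)⁻¹·day⁻¹.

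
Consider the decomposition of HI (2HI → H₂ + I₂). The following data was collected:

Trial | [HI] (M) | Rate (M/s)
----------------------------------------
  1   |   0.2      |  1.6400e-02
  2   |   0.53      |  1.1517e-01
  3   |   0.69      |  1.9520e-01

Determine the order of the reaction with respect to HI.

second order (2)

Step 1: Compare trials to find order n where rate₂/rate₁ = ([HI]₂/[HI]₁)^n
Step 2: rate₂/rate₁ = 1.1517e-01/1.6400e-02 = 7.022
Step 3: [HI]₂/[HI]₁ = 0.53/0.2 = 2.65
Step 4: n = ln(7.022)/ln(2.65) = 2.00 ≈ 2
Step 5: The reaction is second order in HI.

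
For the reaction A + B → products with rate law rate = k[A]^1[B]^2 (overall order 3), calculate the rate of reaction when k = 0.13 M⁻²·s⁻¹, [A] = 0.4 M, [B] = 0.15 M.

0.00117 M/s

Step 1: The rate law is rate = k[A]^1[B]^2, overall order = 1+2 = 3
Step 2: Substitute values: rate = 0.13 × (0.4)^1 × (0.15)^2
Step 3: rate = 0.13 × 0.4 × 0.0225 = 0.00117 M/s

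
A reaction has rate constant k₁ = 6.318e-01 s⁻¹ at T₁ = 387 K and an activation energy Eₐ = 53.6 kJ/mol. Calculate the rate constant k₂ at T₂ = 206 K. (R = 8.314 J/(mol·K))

2.778e-07 s⁻¹

Step 1: Use the two-temperature Arrhenius form: ln(k₂/k₁) = -Eₐ/R × (1/T₂ - 1/T₁)
Step 2: Convert Eₐ to J/mol: 53.6 kJ/mol = 53600 J/mol
Step 3: 1/T₂ - 1/T₁ = 1/206 - 1/387 = 2.270390e-03 K⁻¹
Step 4: ln(k₂/k₁) = -53600/8.314 × 2.270390e-03 = -14.63711
Step 5: k₂ = k₁ × exp(-14.63711) = 6.318e-01 × 4.39728e-07 = 2.778e-07 s⁻¹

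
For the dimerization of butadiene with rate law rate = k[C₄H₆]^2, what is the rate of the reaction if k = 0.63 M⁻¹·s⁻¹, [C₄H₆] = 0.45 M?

0.1276 M/s

Step 1: Identify the rate law: rate = k[C₄H₆]^2
Step 2: Substitute values: rate = 0.63 × (0.45)^2
Step 3: Calculate: rate = 0.63 × 0.2025 = 0.127575 M/s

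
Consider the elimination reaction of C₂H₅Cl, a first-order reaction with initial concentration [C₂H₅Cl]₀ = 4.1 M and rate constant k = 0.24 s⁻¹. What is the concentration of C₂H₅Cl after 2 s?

2.537 M

Step 1: For a first-order reaction: [C₂H₅Cl] = [C₂H₅Cl]₀ × e^(-kt)
Step 2: [C₂H₅Cl] = 4.1 × e^(-0.24 × 2)
Step 3: [C₂H₅Cl] = 4.1 × e^(-0.48)
Step 4: [C₂H₅Cl] = 4.1 × 0.618783 = 2.537 M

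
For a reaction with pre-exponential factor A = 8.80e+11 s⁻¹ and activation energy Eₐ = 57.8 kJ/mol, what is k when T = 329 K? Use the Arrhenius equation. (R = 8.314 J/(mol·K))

5.85e+02 s⁻¹

Step 1: Use the Arrhenius equation: k = A × exp(-Eₐ/RT)
Step 2: Convert Eₐ to J/mol: 57.8 kJ/mol = 57800 J/mol
Step 3: Calculate the exponent: -Eₐ/(RT) = -57800/(8.314 × 329) = -21.13109
Step 4: k = 8.80e+11 × exp(-21.13109)
Step 5: k = 8.80e+11 × 6.65096e-10 = 5.8528e+02 s⁻¹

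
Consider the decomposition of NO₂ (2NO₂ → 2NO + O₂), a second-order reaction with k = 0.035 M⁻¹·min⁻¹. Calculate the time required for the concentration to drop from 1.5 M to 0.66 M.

24.24 min

Step 1: For second-order: t = (1/[NO₂] - 1/[NO₂]₀)/k
Step 2: t = (1/0.66 - 1/1.5)/0.035
Step 3: t = (1.515 - 0.6667)/0.035
Step 4: t = 0.8485/0.035 = 24.24 min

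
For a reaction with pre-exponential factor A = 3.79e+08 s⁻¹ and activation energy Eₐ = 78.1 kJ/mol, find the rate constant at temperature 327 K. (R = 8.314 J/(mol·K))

1.27e-04 s⁻¹

Step 1: Use the Arrhenius equation: k = A × exp(-Eₐ/RT)
Step 2: Convert Eₐ to J/mol: 78.1 kJ/mol = 78100 J/mol
Step 3: Calculate the exponent: -Eₐ/(RT) = -78100/(8.314 × 327) = -28.72720
Step 4: k = 3.79e+08 × exp(-28.72720)
Step 5: k = 3.79e+08 × 3.34145e-13 = 1.2664e-04 s⁻¹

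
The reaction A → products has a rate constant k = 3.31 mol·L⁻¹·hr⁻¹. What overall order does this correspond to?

zeroth order (0)

Step 1: The units of k for an nth-order reaction are (concentration)^(1-n)·(time)⁻¹.
Step 2: Here k has units mol·L⁻¹·hr⁻¹, so the concentration exponent is 1.
Step 3: 1 - n = 1 ⇒ n = 0. The reaction is zeroth order.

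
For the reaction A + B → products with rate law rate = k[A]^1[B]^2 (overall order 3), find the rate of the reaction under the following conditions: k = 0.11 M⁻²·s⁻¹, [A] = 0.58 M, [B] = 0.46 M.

0.0135 M/s

Step 1: The rate law is rate = k[A]^1[B]^2, overall order = 1+2 = 3
Step 2: Substitute values: rate = 0.11 × (0.58)^1 × (0.46)^2
Step 3: rate = 0.11 × 0.58 × 0.2116 = 0.0135001 M/s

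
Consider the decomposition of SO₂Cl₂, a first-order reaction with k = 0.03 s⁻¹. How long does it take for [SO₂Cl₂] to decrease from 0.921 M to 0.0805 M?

81.24 s

Step 1: For first-order: t = ln([SO₂Cl₂]₀/[SO₂Cl₂])/k
Step 2: t = ln(0.921/0.0805)/0.03
Step 3: t = ln(11.44)/0.03
Step 4: t = 2.437/0.03 = 81.24 s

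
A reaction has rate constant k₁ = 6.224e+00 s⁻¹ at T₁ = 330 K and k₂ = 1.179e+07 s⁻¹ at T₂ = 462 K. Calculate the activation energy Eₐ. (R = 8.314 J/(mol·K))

138.8 kJ/mol

Step 1: Use the two-temperature Arrhenius form: ln(k₂/k₁) = -Eₐ/R × (1/T₂ - 1/T₁)
Step 2: ln(k₂/k₁) = ln(1.179e+07/6.224e+00) = ln(1.89428e+06) = 14.4543
Step 3: 1/T₂ - 1/T₁ = 1/462 - 1/330 = -8.658009e-04 K⁻¹
Step 4: Eₐ = -R × ln(k₂/k₁) / (1/T₂ - 1/T₁) = -8.314 × 14.4543 / -8.658009e-04
Step 5: Eₐ = 1.3880e+05 J/mol = 138.8 kJ/mol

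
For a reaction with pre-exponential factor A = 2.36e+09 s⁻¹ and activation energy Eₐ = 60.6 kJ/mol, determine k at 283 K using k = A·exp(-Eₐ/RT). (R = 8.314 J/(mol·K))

1.54e-02 s⁻¹

Step 1: Use the Arrhenius equation: k = A × exp(-Eₐ/RT)
Step 2: Convert Eₐ to J/mol: 60.6 kJ/mol = 60600 J/mol
Step 3: Calculate the exponent: -Eₐ/(RT) = -60600/(8.314 × 283) = -25.75587
Step 4: k = 2.36e+09 × exp(-25.75587)
Step 5: k = 2.36e+09 × 6.52180e-12 = 1.5391e-02 s⁻¹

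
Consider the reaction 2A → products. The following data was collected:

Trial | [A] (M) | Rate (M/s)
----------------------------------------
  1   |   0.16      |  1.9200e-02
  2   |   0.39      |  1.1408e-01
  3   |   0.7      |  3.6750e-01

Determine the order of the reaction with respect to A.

second order (2)

Step 1: Compare trials to find order n where rate₂/rate₁ = ([A]₂/[A]₁)^n
Step 2: rate₂/rate₁ = 1.1408e-01/1.9200e-02 = 5.941
Step 3: [A]₂/[A]₁ = 0.39/0.16 = 2.438
Step 4: n = ln(5.941)/ln(2.438) = 2.00 ≈ 2
Step 5: The reaction is second order in A.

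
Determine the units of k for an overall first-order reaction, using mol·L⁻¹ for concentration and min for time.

min⁻¹

Step 1: For overall order n, rate = k × (concentration)^n.
Step 2: Rate has units mol·L⁻¹·min⁻¹; concentration term has units (mol·L⁻¹)^1.
Step 3: k = rate / (concentration)^n, so units of k = (mol·L⁻¹)^(1-1)·min⁻¹ = min⁻¹.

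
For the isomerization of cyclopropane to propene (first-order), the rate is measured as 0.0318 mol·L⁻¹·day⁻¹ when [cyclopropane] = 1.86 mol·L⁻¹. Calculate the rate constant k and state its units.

0.0171 day⁻¹

Step 1: rate = k[cyclopropane]^1, so k = rate / [cyclopropane]^1.
Step 2: k = 0.0318 / (1.86)^1 = 0.0318 / 1.86.
Step 3: k = 0.0171 day⁻¹.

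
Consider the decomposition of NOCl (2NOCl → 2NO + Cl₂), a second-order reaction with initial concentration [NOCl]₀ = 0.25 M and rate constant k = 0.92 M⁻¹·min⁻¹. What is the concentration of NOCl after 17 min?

0.05092 M

Step 1: For a second-order reaction: 1/[NOCl] = 1/[NOCl]₀ + kt
Step 2: 1/[NOCl] = 1/0.25 + 0.92 × 17
Step 3: 1/[NOCl] = 4 + 15.64 = 19.64
Step 4: [NOCl] = 1/19.64 = 0.05092 M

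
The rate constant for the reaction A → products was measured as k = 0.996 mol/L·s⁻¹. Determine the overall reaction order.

zeroth order (0)

Step 1: The units of k for an nth-order reaction are (concentration)^(1-n)·(time)⁻¹.
Step 2: Here k has units mol/L·s⁻¹, so the concentration exponent is 1.
Step 3: 1 - n = 1 ⇒ n = 0. The reaction is zeroth order.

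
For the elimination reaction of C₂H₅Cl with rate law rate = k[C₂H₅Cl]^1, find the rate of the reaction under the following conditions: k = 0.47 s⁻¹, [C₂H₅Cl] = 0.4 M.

0.188 M/s

Step 1: Identify the rate law: rate = k[C₂H₅Cl]^1
Step 2: Substitute values: rate = 0.47 × (0.4)^1
Step 3: Calculate: rate = 0.47 × 0.4 = 0.188 M/s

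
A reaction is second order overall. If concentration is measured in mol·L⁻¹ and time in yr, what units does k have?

(mol·L⁻¹)⁻¹·yr⁻¹

Step 1: For overall order n, rate = k × (concentration)^n.
Step 2: Rate has units mol·L⁻¹·yr⁻¹; concentration term has units (mol·L⁻¹)^2.
Step 3: k = rate / (concentration)^n, so units of k = (mol·L⁻¹)^(1-2)·yr⁻¹ = (mol·L⁻¹)⁻¹·yr⁻¹.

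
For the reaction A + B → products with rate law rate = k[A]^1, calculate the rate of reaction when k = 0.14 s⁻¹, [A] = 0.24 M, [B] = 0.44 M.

0.0336 M/s

Step 1: The rate law is rate = k[A]^1
Step 2: Note that the rate does not depend on [B] (zero order in B).
Step 3: rate = 0.14 × (0.24)^1 = 0.0336 M/s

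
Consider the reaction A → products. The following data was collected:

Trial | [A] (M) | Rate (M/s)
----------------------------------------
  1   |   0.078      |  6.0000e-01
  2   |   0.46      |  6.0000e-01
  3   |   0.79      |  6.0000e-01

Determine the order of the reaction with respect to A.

zeroth order (0)

Step 1: Compare trials - when concentration changes, rate stays constant.
Step 2: rate₂/rate₁ = 6.0000e-01/6.0000e-01 = 1
Step 3: [A]₂/[A]₁ = 0.46/0.078 = 5.897
Step 4: Since rate ratio ≈ (conc ratio)^0, the reaction is zeroth order.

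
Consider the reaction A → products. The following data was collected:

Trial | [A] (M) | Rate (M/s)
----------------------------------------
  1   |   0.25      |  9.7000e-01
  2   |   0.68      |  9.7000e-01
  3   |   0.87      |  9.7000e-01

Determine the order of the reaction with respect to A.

zeroth order (0)

Step 1: Compare trials - when concentration changes, rate stays constant.
Step 2: rate₂/rate₁ = 9.7000e-01/9.7000e-01 = 1
Step 3: [A]₂/[A]₁ = 0.68/0.25 = 2.72
Step 4: Since rate ratio ≈ (conc ratio)^0, the reaction is zeroth order.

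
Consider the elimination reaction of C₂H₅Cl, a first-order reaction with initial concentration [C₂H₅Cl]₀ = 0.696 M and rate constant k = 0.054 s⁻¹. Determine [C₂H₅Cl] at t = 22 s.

0.2122 M

Step 1: For a first-order reaction: [C₂H₅Cl] = [C₂H₅Cl]₀ × e^(-kt)
Step 2: [C₂H₅Cl] = 0.696 × e^(-0.054 × 22)
Step 3: [C₂H₅Cl] = 0.696 × e^(-1.188)
Step 4: [C₂H₅Cl] = 0.696 × 0.30483 = 0.2122 M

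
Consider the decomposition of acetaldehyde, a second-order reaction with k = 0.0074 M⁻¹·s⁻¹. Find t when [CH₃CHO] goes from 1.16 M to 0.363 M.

255.8 s

Step 1: For second-order: t = (1/[CH₃CHO] - 1/[CH₃CHO]₀)/k
Step 2: t = (1/0.363 - 1/1.16)/0.0074
Step 3: t = (2.755 - 0.8621)/0.0074
Step 4: t = 1.893/0.0074 = 255.8 s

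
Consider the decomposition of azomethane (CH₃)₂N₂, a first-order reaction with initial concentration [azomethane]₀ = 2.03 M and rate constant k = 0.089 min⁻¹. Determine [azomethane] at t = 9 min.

0.9112 M

Step 1: For a first-order reaction: [azomethane] = [azomethane]₀ × e^(-kt)
Step 2: [azomethane] = 2.03 × e^(-0.089 × 9)
Step 3: [azomethane] = 2.03 × e^(-0.801)
Step 4: [azomethane] = 2.03 × 0.44888 = 0.9112 M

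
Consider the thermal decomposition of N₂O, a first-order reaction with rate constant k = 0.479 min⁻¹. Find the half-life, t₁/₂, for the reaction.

1.447 min

Step 1: For a first-order reaction, t₁/₂ = ln(2)/k
Step 2: t₁/₂ = ln(2)/0.479
Step 3: t₁/₂ = 0.6931/0.479 = 1.447 min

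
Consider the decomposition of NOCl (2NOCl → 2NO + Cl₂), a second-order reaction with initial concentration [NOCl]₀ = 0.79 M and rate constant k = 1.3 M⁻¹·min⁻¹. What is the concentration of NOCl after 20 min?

0.03668 M

Step 1: For a second-order reaction: 1/[NOCl] = 1/[NOCl]₀ + kt
Step 2: 1/[NOCl] = 1/0.79 + 1.3 × 20
Step 3: 1/[NOCl] = 1.266 + 26 = 27.27
Step 4: [NOCl] = 1/27.27 = 0.03668 M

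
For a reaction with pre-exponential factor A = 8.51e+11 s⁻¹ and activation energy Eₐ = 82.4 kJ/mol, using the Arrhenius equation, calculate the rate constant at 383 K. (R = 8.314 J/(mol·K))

4.92e+00 s⁻¹

Step 1: Use the Arrhenius equation: k = A × exp(-Eₐ/RT)
Step 2: Convert Eₐ to J/mol: 82.4 kJ/mol = 82400 J/mol
Step 3: Calculate the exponent: -Eₐ/(RT) = -82400/(8.314 × 383) = -25.87727
Step 4: k = 8.51e+11 × exp(-25.87727)
Step 5: k = 8.51e+11 × 5.77623e-12 = 4.9156e+00 s⁻¹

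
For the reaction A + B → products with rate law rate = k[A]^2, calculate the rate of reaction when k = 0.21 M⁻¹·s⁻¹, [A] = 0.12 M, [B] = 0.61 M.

0.003024 M/s

Step 1: The rate law is rate = k[A]^2
Step 2: Note that the rate does not depend on [B] (zero order in B).
Step 3: rate = 0.21 × (0.12)^2 = 0.003024 M/s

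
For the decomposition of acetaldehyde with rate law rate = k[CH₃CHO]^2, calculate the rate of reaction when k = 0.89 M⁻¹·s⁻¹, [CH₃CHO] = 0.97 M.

0.8374 M/s

Step 1: Identify the rate law: rate = k[CH₃CHO]^2
Step 2: Substitute values: rate = 0.89 × (0.97)^2
Step 3: Calculate: rate = 0.89 × 0.9409 = 0.837401 M/s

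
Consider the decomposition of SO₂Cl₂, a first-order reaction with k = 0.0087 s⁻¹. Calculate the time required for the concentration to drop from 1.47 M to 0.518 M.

119.9 s

Step 1: For first-order: t = ln([SO₂Cl₂]₀/[SO₂Cl₂])/k
Step 2: t = ln(1.47/0.518)/0.0087
Step 3: t = ln(2.838)/0.0087
Step 4: t = 1.043/0.0087 = 119.9 s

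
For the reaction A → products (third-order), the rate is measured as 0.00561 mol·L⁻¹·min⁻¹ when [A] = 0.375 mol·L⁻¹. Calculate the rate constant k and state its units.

0.1064 (mol·L⁻¹)⁻²·min⁻¹

Step 1: rate = k[A]^3, so k = rate / [A]^3.
Step 2: k = 0.00561 / (0.375)^3 = 0.00561 / 0.05273.
Step 3: k = 0.1064 (mol·L⁻¹)⁻²·min⁻¹.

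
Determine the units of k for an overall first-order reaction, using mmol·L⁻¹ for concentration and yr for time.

yr⁻¹

Step 1: For overall order n, rate = k × (concentration)^n.
Step 2: Rate has units mmol·L⁻¹·yr⁻¹; concentration term has units (mmol·L⁻¹)^1.
Step 3: k = rate / (concentration)^n, so units of k = (mmol·L⁻¹)^(1-1)·yr⁻¹ = yr⁻¹.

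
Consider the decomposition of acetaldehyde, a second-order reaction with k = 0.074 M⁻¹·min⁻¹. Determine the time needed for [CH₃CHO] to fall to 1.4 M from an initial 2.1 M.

3.218 min

Step 1: For second-order: t = (1/[CH₃CHO] - 1/[CH₃CHO]₀)/k
Step 2: t = (1/1.4 - 1/2.1)/0.074
Step 3: t = (0.7143 - 0.4762)/0.074
Step 4: t = 0.2381/0.074 = 3.218 min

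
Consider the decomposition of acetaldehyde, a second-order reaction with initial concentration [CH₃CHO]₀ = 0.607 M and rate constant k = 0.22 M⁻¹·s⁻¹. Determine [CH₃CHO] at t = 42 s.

0.09185 M

Step 1: For a second-order reaction: 1/[CH₃CHO] = 1/[CH₃CHO]₀ + kt
Step 2: 1/[CH₃CHO] = 1/0.607 + 0.22 × 42
Step 3: 1/[CH₃CHO] = 1.647 + 9.24 = 10.89
Step 4: [CH₃CHO] = 1/10.89 = 0.09185 M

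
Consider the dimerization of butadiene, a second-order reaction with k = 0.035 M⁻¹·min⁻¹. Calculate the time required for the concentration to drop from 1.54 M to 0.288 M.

80.65 min

Step 1: For second-order: t = (1/[C₄H₆] - 1/[C₄H₆]₀)/k
Step 2: t = (1/0.288 - 1/1.54)/0.035
Step 3: t = (3.472 - 0.6494)/0.035
Step 4: t = 2.823/0.035 = 80.65 min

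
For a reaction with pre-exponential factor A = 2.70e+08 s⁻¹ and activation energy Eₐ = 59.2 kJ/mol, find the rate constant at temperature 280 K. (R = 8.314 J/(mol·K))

2.44e-03 s⁻¹

Step 1: Use the Arrhenius equation: k = A × exp(-Eₐ/RT)
Step 2: Convert Eₐ to J/mol: 59.2 kJ/mol = 59200 J/mol
Step 3: Calculate the exponent: -Eₐ/(RT) = -59200/(8.314 × 280) = -25.43043
Step 4: k = 2.70e+08 × exp(-25.43043)
Step 5: k = 2.70e+08 × 9.03035e-12 = 2.4382e-03 s⁻¹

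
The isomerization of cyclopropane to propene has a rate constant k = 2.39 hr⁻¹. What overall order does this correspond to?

first order (1)

Step 1: The units of k for an nth-order reaction are (concentration)^(1-n)·(time)⁻¹.
Step 2: Here k has units hr⁻¹, so the concentration exponent is 0.
Step 3: 1 - n = 0 ⇒ n = 1. The reaction is first order.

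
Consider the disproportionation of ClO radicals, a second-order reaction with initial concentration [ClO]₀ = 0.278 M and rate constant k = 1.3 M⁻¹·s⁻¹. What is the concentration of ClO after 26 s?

0.02674 M

Step 1: For a second-order reaction: 1/[ClO] = 1/[ClO]₀ + kt
Step 2: 1/[ClO] = 1/0.278 + 1.3 × 26
Step 3: 1/[ClO] = 3.597 + 33.8 = 37.4
Step 4: [ClO] = 1/37.4 = 0.02674 M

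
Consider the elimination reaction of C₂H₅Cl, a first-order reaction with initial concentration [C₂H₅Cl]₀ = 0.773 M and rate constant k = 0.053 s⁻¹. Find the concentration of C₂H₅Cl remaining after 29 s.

0.1662 M

Step 1: For a first-order reaction: [C₂H₅Cl] = [C₂H₅Cl]₀ × e^(-kt)
Step 2: [C₂H₅Cl] = 0.773 × e^(-0.053 × 29)
Step 3: [C₂H₅Cl] = 0.773 × e^(-1.537)
Step 4: [C₂H₅Cl] = 0.773 × 0.215025 = 0.1662 M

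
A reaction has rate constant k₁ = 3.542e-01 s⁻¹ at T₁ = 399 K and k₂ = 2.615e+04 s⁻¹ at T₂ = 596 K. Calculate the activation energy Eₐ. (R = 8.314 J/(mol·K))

112.5 kJ/mol

Step 1: Use the two-temperature Arrhenius form: ln(k₂/k₁) = -Eₐ/R × (1/T₂ - 1/T₁)
Step 2: ln(k₂/k₁) = ln(2.615e+04/3.542e-01) = ln(73828.3) = 11.2095
Step 3: 1/T₂ - 1/T₁ = 1/596 - 1/399 = -8.284133e-04 K⁻¹
Step 4: Eₐ = -R × ln(k₂/k₁) / (1/T₂ - 1/T₁) = -8.314 × 11.2095 / -8.284133e-04
Step 5: Eₐ = 1.1250e+05 J/mol = 112.5 kJ/mol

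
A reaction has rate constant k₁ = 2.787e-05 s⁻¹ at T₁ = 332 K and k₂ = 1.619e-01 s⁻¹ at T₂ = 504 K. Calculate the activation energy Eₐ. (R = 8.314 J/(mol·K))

70.1 kJ/mol

Step 1: Use the two-temperature Arrhenius form: ln(k₂/k₁) = -Eₐ/R × (1/T₂ - 1/T₁)
Step 2: ln(k₂/k₁) = ln(1.619e-01/2.787e-05) = ln(5809.11) = 8.66718
Step 3: 1/T₂ - 1/T₁ = 1/504 - 1/332 = -1.027921e-03 K⁻¹
Step 4: Eₐ = -R × ln(k₂/k₁) / (1/T₂ - 1/T₁) = -8.314 × 8.66718 / -1.027921e-03
Step 5: Eₐ = 7.0102e+04 J/mol = 70.1 kJ/mol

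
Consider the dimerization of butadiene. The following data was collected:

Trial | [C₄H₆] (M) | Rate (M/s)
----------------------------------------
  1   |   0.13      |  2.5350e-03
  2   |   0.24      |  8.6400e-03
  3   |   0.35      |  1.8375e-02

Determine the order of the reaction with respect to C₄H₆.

second order (2)

Step 1: Compare trials to find order n where rate₂/rate₁ = ([C₄H₆]₂/[C₄H₆]₁)^n
Step 2: rate₂/rate₁ = 8.6400e-03/2.5350e-03 = 3.408
Step 3: [C₄H₆]₂/[C₄H₆]₁ = 0.24/0.13 = 1.846
Step 4: n = ln(3.408)/ln(1.846) = 2.00 ≈ 2
Step 5: The reaction is second order in C₄H₆.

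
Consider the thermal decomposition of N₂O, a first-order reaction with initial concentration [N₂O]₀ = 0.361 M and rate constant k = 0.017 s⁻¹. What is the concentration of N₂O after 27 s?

0.2281 M

Step 1: For a first-order reaction: [N₂O] = [N₂O]₀ × e^(-kt)
Step 2: [N₂O] = 0.361 × e^(-0.017 × 27)
Step 3: [N₂O] = 0.361 × e^(-0.459)
Step 4: [N₂O] = 0.361 × 0.631915 = 0.2281 M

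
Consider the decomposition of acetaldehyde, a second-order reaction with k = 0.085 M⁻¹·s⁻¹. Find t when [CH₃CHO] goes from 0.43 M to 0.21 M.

28.66 s

Step 1: For second-order: t = (1/[CH₃CHO] - 1/[CH₃CHO]₀)/k
Step 2: t = (1/0.21 - 1/0.43)/0.085
Step 3: t = (4.762 - 2.326)/0.085
Step 4: t = 2.436/0.085 = 28.66 s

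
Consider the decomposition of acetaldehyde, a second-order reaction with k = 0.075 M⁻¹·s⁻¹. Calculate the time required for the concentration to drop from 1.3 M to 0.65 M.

10.26 s

Step 1: For second-order: t = (1/[CH₃CHO] - 1/[CH₃CHO]₀)/k
Step 2: t = (1/0.65 - 1/1.3)/0.075
Step 3: t = (1.538 - 0.7692)/0.075
Step 4: t = 0.7692/0.075 = 10.26 s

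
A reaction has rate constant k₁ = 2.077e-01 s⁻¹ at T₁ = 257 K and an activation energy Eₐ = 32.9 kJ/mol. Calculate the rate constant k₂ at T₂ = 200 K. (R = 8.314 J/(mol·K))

2.580e-03 s⁻¹

Step 1: Use the two-temperature Arrhenius form: ln(k₂/k₁) = -Eₐ/R × (1/T₂ - 1/T₁)
Step 2: Convert Eₐ to J/mol: 32.9 kJ/mol = 32900 J/mol
Step 3: 1/T₂ - 1/T₁ = 1/200 - 1/257 = 1.108949e-03 K⁻¹
Step 4: ln(k₂/k₁) = -32900/8.314 × 1.108949e-03 = -4.38831
Step 5: k₂ = k₁ × exp(-4.38831) = 2.077e-01 × 1.24217e-02 = 2.580e-03 s⁻¹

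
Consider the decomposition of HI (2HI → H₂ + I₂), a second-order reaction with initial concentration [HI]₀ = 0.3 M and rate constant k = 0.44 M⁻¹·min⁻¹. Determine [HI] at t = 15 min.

0.1007 M

Step 1: For a second-order reaction: 1/[HI] = 1/[HI]₀ + kt
Step 2: 1/[HI] = 1/0.3 + 0.44 × 15
Step 3: 1/[HI] = 3.333 + 6.6 = 9.933
Step 4: [HI] = 1/9.933 = 0.1007 M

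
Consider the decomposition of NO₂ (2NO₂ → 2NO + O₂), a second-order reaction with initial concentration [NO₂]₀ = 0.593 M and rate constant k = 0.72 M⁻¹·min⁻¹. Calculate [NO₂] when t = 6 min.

0.1665 M

Step 1: For a second-order reaction: 1/[NO₂] = 1/[NO₂]₀ + kt
Step 2: 1/[NO₂] = 1/0.593 + 0.72 × 6
Step 3: 1/[NO₂] = 1.686 + 4.32 = 6.006
Step 4: [NO₂] = 1/6.006 = 0.1665 M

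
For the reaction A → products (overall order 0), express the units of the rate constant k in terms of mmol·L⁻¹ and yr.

mmol·L⁻¹·yr⁻¹

Step 1: For overall order n, rate = k × (concentration)^n.
Step 2: Rate has units mmol·L⁻¹·yr⁻¹; concentration term has units (mmol·L⁻¹)^0.
Step 3: k = rate / (concentration)^n, so units of k = (mmol·L⁻¹)^(1-0)·yr⁻¹ = mmol·L⁻¹·yr⁻¹.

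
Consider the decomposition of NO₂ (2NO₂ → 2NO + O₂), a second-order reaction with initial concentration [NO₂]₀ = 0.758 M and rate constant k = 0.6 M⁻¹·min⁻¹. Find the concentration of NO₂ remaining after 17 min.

0.08681 M

Step 1: For a second-order reaction: 1/[NO₂] = 1/[NO₂]₀ + kt
Step 2: 1/[NO₂] = 1/0.758 + 0.6 × 17
Step 3: 1/[NO₂] = 1.319 + 10.2 = 11.52
Step 4: [NO₂] = 1/11.52 = 0.08681 M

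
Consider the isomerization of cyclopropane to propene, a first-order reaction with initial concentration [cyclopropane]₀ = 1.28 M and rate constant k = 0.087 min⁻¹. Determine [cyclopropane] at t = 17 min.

0.2917 M

Step 1: For a first-order reaction: [cyclopropane] = [cyclopropane]₀ × e^(-kt)
Step 2: [cyclopropane] = 1.28 × e^(-0.087 × 17)
Step 3: [cyclopropane] = 1.28 × e^(-1.479)
Step 4: [cyclopropane] = 1.28 × 0.227865 = 0.2917 M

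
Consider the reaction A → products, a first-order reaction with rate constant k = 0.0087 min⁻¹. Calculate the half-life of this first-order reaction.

79.67 min

Step 1: For a first-order reaction, t₁/₂ = ln(2)/k
Step 2: t₁/₂ = ln(2)/0.0087
Step 3: t₁/₂ = 0.6931/0.0087 = 79.67 min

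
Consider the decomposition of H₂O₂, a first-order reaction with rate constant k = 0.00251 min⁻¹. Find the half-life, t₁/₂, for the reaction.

276.2 min

Step 1: For a first-order reaction, t₁/₂ = ln(2)/k
Step 2: t₁/₂ = ln(2)/0.00251
Step 3: t₁/₂ = 0.6931/0.00251 = 276.2 min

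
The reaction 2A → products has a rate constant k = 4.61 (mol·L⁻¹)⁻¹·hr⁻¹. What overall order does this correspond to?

second order (2)

Step 1: The units of k for an nth-order reaction are (concentration)^(1-n)·(time)⁻¹.
Step 2: Here k has units (mol·L⁻¹)⁻¹·hr⁻¹, so the concentration exponent is -1.
Step 3: 1 - n = -1 ⇒ n = 2. The reaction is second order.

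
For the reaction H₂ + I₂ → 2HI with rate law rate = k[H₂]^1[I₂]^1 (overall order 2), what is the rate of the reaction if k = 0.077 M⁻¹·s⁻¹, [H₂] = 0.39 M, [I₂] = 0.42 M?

0.01261 M/s

Step 1: The rate law is rate = k[H₂]^1[I₂]^1, overall order = 1+1 = 2
Step 2: Substitute values: rate = 0.077 × (0.39)^1 × (0.42)^1
Step 3: rate = 0.077 × 0.39 × 0.42 = 0.0126126 M/s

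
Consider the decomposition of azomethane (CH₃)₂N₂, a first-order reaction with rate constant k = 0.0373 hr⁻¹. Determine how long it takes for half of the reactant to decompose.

18.58 hr

Step 1: For a first-order reaction, t₁/₂ = ln(2)/k
Step 2: t₁/₂ = ln(2)/0.0373
Step 3: t₁/₂ = 0.6931/0.0373 = 18.58 hr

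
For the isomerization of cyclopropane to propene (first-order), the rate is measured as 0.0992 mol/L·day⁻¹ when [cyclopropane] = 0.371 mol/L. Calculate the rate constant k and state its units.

0.2674 day⁻¹

Step 1: rate = k[cyclopropane]^1, so k = rate / [cyclopropane]^1.
Step 2: k = 0.0992 / (0.371)^1 = 0.0992 / 0.371.
Step 3: k = 0.2674 day⁻¹.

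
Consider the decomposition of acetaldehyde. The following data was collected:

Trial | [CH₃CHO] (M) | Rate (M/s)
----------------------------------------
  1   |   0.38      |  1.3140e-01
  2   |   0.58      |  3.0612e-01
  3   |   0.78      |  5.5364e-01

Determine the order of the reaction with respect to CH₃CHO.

second order (2)

Step 1: Compare trials to find order n where rate₂/rate₁ = ([CH₃CHO]₂/[CH₃CHO]₁)^n
Step 2: rate₂/rate₁ = 3.0612e-01/1.3140e-01 = 2.33
Step 3: [CH₃CHO]₂/[CH₃CHO]₁ = 0.58/0.38 = 1.526
Step 4: n = ln(2.33)/ln(1.526) = 2.00 ≈ 2
Step 5: The reaction is second order in CH₃CHO.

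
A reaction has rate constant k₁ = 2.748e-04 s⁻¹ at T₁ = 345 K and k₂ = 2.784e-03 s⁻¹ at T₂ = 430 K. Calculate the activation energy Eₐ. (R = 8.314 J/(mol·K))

33.6 kJ/mol

Step 1: Use the two-temperature Arrhenius form: ln(k₂/k₁) = -Eₐ/R × (1/T₂ - 1/T₁)
Step 2: ln(k₂/k₁) = ln(2.784e-03/2.748e-04) = ln(10.131) = 2.3156
Step 3: 1/T₂ - 1/T₁ = 1/430 - 1/345 = -5.729693e-04 K⁻¹
Step 4: Eₐ = -R × ln(k₂/k₁) / (1/T₂ - 1/T₁) = -8.314 × 2.3156 / -5.729693e-04
Step 5: Eₐ = 3.3600e+04 J/mol = 33.6 kJ/mol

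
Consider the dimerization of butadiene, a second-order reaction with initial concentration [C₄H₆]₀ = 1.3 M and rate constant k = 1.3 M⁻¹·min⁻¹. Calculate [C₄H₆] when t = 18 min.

0.04137 M

Step 1: For a second-order reaction: 1/[C₄H₆] = 1/[C₄H₆]₀ + kt
Step 2: 1/[C₄H₆] = 1/1.3 + 1.3 × 18
Step 3: 1/[C₄H₆] = 0.7692 + 23.4 = 24.17
Step 4: [C₄H₆] = 1/24.17 = 0.04137 M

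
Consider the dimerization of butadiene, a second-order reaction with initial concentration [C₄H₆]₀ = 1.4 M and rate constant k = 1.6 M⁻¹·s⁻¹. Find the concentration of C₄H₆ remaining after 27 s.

0.02277 M

Step 1: For a second-order reaction: 1/[C₄H₆] = 1/[C₄H₆]₀ + kt
Step 2: 1/[C₄H₆] = 1/1.4 + 1.6 × 27
Step 3: 1/[C₄H₆] = 0.7143 + 43.2 = 43.91
Step 4: [C₄H₆] = 1/43.91 = 0.02277 M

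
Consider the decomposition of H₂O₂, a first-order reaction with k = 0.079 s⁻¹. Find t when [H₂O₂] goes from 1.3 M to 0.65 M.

8.774 s

Step 1: For first-order: t = ln([H₂O₂]₀/[H₂O₂])/k
Step 2: t = ln(1.3/0.65)/0.079
Step 3: t = ln(2)/0.079
Step 4: t = 0.6931/0.079 = 8.774 s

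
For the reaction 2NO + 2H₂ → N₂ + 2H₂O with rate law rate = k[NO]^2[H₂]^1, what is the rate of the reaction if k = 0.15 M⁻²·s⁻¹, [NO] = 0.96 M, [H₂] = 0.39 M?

0.05391 M/s

Step 1: The rate law is rate = k[NO]^2[H₂]^1
Step 2: Substitute: rate = 0.15 × (0.96)^2 × (0.39)^1
Step 3: rate = 0.15 × 0.9216 × 0.39 = 0.0539136 M/s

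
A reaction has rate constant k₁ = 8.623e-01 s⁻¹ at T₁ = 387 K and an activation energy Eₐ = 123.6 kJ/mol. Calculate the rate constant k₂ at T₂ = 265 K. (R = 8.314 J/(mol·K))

1.799e-08 s⁻¹

Step 1: Use the two-temperature Arrhenius form: ln(k₂/k₁) = -Eₐ/R × (1/T₂ - 1/T₁)
Step 2: Convert Eₐ to J/mol: 123.6 kJ/mol = 123600 J/mol
Step 3: 1/T₂ - 1/T₁ = 1/265 - 1/387 = 1.189606e-03 K⁻¹
Step 4: ln(k₂/k₁) = -123600/8.314 × 1.189606e-03 = -17.68527
Step 5: k₂ = k₁ × exp(-17.68527) = 8.623e-01 × 2.08634e-08 = 1.799e-08 s⁻¹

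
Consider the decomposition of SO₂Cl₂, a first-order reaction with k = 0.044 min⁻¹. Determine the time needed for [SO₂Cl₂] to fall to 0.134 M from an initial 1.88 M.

60.03 min

Step 1: For first-order: t = ln([SO₂Cl₂]₀/[SO₂Cl₂])/k
Step 2: t = ln(1.88/0.134)/0.044
Step 3: t = ln(14.03)/0.044
Step 4: t = 2.641/0.044 = 60.03 min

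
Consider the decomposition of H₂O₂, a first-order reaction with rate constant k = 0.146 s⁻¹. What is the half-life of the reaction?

4.748 s

Step 1: For a first-order reaction, t₁/₂ = ln(2)/k
Step 2: t₁/₂ = ln(2)/0.146
Step 3: t₁/₂ = 0.6931/0.146 = 4.748 s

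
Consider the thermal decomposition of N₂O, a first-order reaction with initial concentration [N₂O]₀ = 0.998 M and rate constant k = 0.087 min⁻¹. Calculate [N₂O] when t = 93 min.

0.0003057 M

Step 1: For a first-order reaction: [N₂O] = [N₂O]₀ × e^(-kt)
Step 2: [N₂O] = 0.998 × e^(-0.087 × 93)
Step 3: [N₂O] = 0.998 × e^(-8.091)
Step 4: [N₂O] = 0.998 × 0.000306283 = 0.0003057 M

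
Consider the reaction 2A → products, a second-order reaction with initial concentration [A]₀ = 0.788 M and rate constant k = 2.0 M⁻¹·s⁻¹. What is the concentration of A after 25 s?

0.0195 M

Step 1: For a second-order reaction: 1/[A] = 1/[A]₀ + kt
Step 2: 1/[A] = 1/0.788 + 2.0 × 25
Step 3: 1/[A] = 1.269 + 50 = 51.27
Step 4: [A] = 1/51.27 = 0.0195 M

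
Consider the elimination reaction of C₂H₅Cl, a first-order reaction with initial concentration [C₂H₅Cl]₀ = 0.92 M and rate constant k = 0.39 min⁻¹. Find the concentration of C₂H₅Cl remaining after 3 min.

0.2855 M

Step 1: For a first-order reaction: [C₂H₅Cl] = [C₂H₅Cl]₀ × e^(-kt)
Step 2: [C₂H₅Cl] = 0.92 × e^(-0.39 × 3)
Step 3: [C₂H₅Cl] = 0.92 × e^(-1.17)
Step 4: [C₂H₅Cl] = 0.92 × 0.310367 = 0.2855 M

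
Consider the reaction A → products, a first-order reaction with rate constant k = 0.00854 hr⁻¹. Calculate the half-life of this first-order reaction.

81.16 hr

Step 1: For a first-order reaction, t₁/₂ = ln(2)/k
Step 2: t₁/₂ = ln(2)/0.00854
Step 3: t₁/₂ = 0.6931/0.00854 = 81.16 hr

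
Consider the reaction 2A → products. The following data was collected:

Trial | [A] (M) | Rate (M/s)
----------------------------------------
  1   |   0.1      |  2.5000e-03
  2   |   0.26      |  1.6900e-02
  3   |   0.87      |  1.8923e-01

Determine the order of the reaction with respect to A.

second order (2)

Step 1: Compare trials to find order n where rate₂/rate₁ = ([A]₂/[A]₁)^n
Step 2: rate₂/rate₁ = 1.6900e-02/2.5000e-03 = 6.76
Step 3: [A]₂/[A]₁ = 0.26/0.1 = 2.6
Step 4: n = ln(6.76)/ln(2.6) = 2.00 ≈ 2
Step 5: The reaction is second order in A.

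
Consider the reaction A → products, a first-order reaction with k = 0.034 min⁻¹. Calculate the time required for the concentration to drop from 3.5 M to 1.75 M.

20.39 min

Step 1: For first-order: t = ln([A]₀/[A])/k
Step 2: t = ln(3.5/1.75)/0.034
Step 3: t = ln(2)/0.034
Step 4: t = 0.6931/0.034 = 20.39 min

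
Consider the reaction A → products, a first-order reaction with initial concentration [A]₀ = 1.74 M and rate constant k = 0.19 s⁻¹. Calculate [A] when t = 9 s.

0.3147 M

Step 1: For a first-order reaction: [A] = [A]₀ × e^(-kt)
Step 2: [A] = 1.74 × e^(-0.19 × 9)
Step 3: [A] = 1.74 × e^(-1.71)
Step 4: [A] = 1.74 × 0.180866 = 0.3147 M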